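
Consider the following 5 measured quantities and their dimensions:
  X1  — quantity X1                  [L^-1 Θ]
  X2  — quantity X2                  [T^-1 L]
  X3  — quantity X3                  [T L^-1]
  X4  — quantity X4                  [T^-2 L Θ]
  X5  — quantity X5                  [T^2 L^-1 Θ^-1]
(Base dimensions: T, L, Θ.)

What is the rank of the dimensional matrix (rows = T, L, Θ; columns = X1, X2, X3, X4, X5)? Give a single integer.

2

Write exponents as rows T,L,Θ / cols X1,X2,X3,X4,X5:
  T: [ 0 -1  1 -2  2]
  L: [-1  1 -1  1 -1]
  Θ: [ 1  0  0  1 -1]
Row reduction gives pivot columns X1,X2; rank = 2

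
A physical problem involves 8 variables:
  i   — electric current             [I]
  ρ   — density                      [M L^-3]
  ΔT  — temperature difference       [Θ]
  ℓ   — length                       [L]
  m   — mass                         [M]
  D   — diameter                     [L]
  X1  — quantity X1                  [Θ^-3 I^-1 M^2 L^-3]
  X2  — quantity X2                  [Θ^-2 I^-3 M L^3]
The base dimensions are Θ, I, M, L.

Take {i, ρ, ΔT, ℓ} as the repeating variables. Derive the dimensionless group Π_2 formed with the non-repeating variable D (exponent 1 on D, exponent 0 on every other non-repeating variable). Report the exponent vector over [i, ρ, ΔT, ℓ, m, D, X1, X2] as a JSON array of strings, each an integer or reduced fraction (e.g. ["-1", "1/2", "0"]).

Dimensional matrix (Θ×I×M×L by i×ρ×ΔT×ℓ×m×D×X1×X2):
  Θ: [ 0  0  1  0  0  0 -3 -2]
  I: [ 1  0  0  0  0  0 -1 -3]
  M: [ 0  1  0  0  1  0  2  1]
  L: [ 0 -3  0  1  0  1 -3  3]
Echelon form has 4 nonzero rows (pivots: i,ρ,ΔT,ℓ)
Repeat: i,ρ,ΔT,ℓ; free: m,D,X1,X2
RREF:
  r0: [   1    0    0    0    0    0   -1   -3]
  r1: [   0    1    0    0    1    0    2    1]
  r2: [   0    0    1    0    0    0   -3   -2]
  r3: [   0    0    0    1    3    1    3    6]
Fix exponent of D at 1, m at 0, X1 at 0, X2 at 0; solve each RREF row for its pivot's exponent:
  r0: exp(i) + (0)·1 = 0 ⇒ exp(i) = 0
  r1: exp(ρ) + (0)·1 = 0 ⇒ exp(ρ) = 0
  r2: exp(ΔT) + (0)·1 = 0 ⇒ exp(ΔT) = 0
  r3: exp(ℓ) + (1)·1 = 0 ⇒ exp(ℓ) = -1
Π_2 = ℓ^-1 · D

["0", "0", "0", "-1", "0", "1", "0", "0"]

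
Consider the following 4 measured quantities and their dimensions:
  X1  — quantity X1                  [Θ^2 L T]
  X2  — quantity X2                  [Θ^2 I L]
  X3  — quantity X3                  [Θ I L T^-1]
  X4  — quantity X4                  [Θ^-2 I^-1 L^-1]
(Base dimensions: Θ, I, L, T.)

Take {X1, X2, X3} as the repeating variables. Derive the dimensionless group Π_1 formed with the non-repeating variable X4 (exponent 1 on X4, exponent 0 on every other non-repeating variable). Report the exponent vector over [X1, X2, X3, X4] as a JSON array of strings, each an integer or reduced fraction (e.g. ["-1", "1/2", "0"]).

["0", "1", "0", "1"]

Dimensional matrix (Θ×I×L×T by X1×X2×X3×X4):
  Θ: [ 2  2  1 -2]
  I: [ 0  1  1 -1]
  L: [ 1  1  1 -1]
  T: [ 1  0 -1  0]
Row reduction gives pivot columns X1,X2,X3; rank = 3
Pivot set = {X1,X2,X3}, free = {X4}
RREF:
  r0: [   1    0    0    0]
  r1: [   0    1    0   -1]
  r2: [   0    0    1    0]
  r3: [   0    0    0    0]
Fix exponent of X4 at 1; solve each RREF row for its pivot's exponent:
  r0: exp(X1) + (0)·1 = 0 ⇒ exp(X1) = 0
  r1: exp(X2) + (-1)·1 = 0 ⇒ exp(X2) = 1
  r2: exp(X3) + (0)·1 = 0 ⇒ exp(X3) = 0
Π_1 = X2 · X4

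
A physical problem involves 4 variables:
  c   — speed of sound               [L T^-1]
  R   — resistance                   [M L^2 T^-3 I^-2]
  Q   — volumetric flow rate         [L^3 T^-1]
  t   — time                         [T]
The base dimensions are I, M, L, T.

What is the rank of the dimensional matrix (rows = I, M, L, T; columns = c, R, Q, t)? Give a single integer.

3

Write exponents as rows I,M,L,T / cols c,R,Q,t:
  I: [ 0 -2  0  0]
  M: [ 0  1  0  0]
  L: [ 1  2  3  0]
  T: [-1 -3 -1  1]
Row reduction gives pivot columns c,R,Q; rank = 3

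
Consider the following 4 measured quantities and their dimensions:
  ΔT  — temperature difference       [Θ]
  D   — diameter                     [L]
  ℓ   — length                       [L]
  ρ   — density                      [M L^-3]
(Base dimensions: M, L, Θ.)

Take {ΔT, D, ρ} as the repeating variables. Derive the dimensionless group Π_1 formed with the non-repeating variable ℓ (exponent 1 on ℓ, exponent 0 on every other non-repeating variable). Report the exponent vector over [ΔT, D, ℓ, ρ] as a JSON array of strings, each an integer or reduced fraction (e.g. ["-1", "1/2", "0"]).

Dimensional matrix (M×L×Θ by ΔT×D×ℓ×ρ):
  M: [ 0  0  0  1]
  L: [ 0  1  1 -3]
  Θ: [ 1  0  0  0]
RREF → pivots at {ΔT,D,ρ} ⇒ r = 3
Pivot set = {ΔT,D,ρ}, free = {ℓ}
RREF:
  r0: [   1    0    0    0]
  r1: [   0    1    1    0]
  r2: [   0    0    0    1]
Fix exponent of ℓ at 1; solve each RREF row for its pivot's exponent:
  r0: exp(ΔT) + (0)·1 = 0 ⇒ exp(ΔT) = 0
  r1: exp(D) + (1)·1 = 0 ⇒ exp(D) = -1
  r2: exp(ρ) + (0)·1 = 0 ⇒ exp(ρ) = 0
Π_1 = D^-1 · ℓ

["0", "-1", "1", "0"]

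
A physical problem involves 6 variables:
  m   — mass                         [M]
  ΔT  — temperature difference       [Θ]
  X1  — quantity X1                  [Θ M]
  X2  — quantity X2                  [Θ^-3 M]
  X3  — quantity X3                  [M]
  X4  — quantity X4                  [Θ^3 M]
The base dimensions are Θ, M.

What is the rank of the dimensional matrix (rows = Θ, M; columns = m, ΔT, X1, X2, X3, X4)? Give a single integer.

2

Exponent matrix [Θ,M] × [m,ΔT,X1,X2,X3,X4]:
  Θ: [ 0  1  1 -3  0  3]
  M: [ 1  0  1  1  1  1]
Echelon form has 2 nonzero rows (pivots: m,ΔT)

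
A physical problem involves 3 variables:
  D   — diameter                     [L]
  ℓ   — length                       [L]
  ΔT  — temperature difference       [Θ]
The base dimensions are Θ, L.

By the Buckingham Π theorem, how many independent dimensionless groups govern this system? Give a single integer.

1

Dimensional matrix (Θ×L by D×ℓ×ΔT):
  Θ: [ 0  0  1]
  L: [ 1  1  0]
Echelon form has 2 nonzero rows (pivots: D,ΔT)
n=3, r=2 ⇒ 1 dimensionless group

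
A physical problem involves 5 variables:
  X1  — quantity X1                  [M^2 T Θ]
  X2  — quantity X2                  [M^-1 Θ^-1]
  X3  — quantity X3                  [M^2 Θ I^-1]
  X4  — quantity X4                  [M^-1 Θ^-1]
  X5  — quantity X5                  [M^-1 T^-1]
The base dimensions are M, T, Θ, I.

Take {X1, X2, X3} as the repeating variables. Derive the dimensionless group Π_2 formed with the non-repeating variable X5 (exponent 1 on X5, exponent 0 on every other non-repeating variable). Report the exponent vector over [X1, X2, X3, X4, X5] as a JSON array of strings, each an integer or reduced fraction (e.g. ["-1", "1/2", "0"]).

["1", "1", "0", "0", "1"]

Write exponents as rows M,T,Θ,I / cols X1,X2,X3,X4,X5:
  M: [ 2 -1  2 -1 -1]
  T: [ 1  0  0  0 -1]
  Θ: [ 1 -1  1 -1  0]
  I: [ 0  0 -1  0  0]
Echelon form has 3 nonzero rows (pivots: X1,X2,X3)
Pivot set = {X1,X2,X3}, free = {X4,X5}
RREF:
  r0: [   1    0    0    0   -1]
  r1: [   0    1    0    1   -1]
  r2: [   0    0    1    0    0]
  r3: [   0    0    0    0    0]
Fix exponent of X5 at 1, X4 at 0; solve each RREF row for its pivot's exponent:
  r0: exp(X1) + (-1)·1 = 0 ⇒ exp(X1) = 1
  r1: exp(X2) + (-1)·1 = 0 ⇒ exp(X2) = 1
  r2: exp(X3) + (0)·1 = 0 ⇒ exp(X3) = 0
Π_2 = X1 · X2 · X5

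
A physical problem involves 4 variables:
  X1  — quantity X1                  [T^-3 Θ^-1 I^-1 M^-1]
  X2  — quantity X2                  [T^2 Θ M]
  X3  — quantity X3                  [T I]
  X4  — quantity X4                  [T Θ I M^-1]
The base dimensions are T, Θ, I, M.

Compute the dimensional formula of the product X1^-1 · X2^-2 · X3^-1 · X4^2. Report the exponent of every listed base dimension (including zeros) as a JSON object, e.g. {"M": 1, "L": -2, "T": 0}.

Write exponents as rows T,Θ,I,M / cols X1,X2,X3,X4:
  T: [-3  2  1  1]
  Θ: [-1  1  0  1]
  I: [-1  0  1  1]
  M: [-1  1  0 -1]
  [T]: (-1)·-3+(-2)·2+(-1)·1+(2)·1 = 0
  [Θ]: (-1)·-1+(-2)·1+(-1)·0+(2)·1 = 1
  [I]: (-1)·-1+(-2)·0+(-1)·1+(2)·1 = 2
  [M]: (-1)·-1+(-2)·1+(-1)·0+(2)·-1 = -3
⇒ Θ I^2 M^-3

{"T": 0, "Θ": 1, "I": 2, "M": -3}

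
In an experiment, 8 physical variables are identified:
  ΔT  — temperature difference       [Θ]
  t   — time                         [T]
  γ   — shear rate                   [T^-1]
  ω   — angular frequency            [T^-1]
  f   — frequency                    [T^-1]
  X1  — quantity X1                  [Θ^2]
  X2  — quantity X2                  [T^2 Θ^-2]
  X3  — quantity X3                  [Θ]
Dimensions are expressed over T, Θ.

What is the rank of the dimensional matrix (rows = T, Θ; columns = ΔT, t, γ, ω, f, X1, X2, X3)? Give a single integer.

2

Exponent matrix [T,Θ] × [ΔT,t,γ,ω,f,X1,X2,X3]:
  T: [ 0  1 -1 -1 -1  0  2  0]
  Θ: [ 1  0  0  0  0  2 -2  1]
Echelon form has 2 nonzero rows (pivots: ΔT,t)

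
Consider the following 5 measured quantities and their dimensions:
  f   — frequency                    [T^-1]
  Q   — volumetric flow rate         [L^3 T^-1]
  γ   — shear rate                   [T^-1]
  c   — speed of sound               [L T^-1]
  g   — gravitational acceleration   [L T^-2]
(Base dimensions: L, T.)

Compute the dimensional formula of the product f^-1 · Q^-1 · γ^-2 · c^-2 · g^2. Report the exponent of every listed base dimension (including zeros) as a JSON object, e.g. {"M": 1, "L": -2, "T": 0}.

{"L": -3, "T": 2}

Write exponents as rows L,T / cols f,Q,γ,c,g:
  L: [ 0  3  0  1  1]
  T: [-1 -1 -1 -1 -2]
  [L]: (-1)·0+(-1)·3+(-2)·0+(-2)·1+(2)·1 = -3
  [T]: (-1)·-1+(-1)·-1+(-2)·-1+(-2)·-1+(2)·-2 = 2
⇒ L^-3 T^2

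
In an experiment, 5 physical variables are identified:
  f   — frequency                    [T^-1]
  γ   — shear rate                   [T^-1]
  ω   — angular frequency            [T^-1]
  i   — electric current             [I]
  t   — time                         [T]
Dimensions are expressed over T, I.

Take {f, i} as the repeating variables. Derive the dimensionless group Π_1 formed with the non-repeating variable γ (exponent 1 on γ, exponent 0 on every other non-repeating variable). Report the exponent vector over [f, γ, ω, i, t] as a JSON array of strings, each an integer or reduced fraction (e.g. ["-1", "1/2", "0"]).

["-1", "1", "0", "0", "0"]

Exponent matrix [T,I] × [f,γ,ω,i,t]:
  T: [-1 -1 -1  0  1]
  I: [ 0  0  0  1  0]
RREF → pivots at {f,i} ⇒ r = 2
Pivot set = {f,i}, free = {γ,ω,t}
RREF:
  r0: [   1    1    1    0   -1]
  r1: [   0    0    0    1    0]
Fix exponent of γ at 1, ω at 0, t at 0; solve each RREF row for its pivot's exponent:
  r0: exp(f) + (1)·1 = 0 ⇒ exp(f) = -1
  r1: exp(i) + (0)·1 = 0 ⇒ exp(i) = 0
Π_1 = f^-1 · γ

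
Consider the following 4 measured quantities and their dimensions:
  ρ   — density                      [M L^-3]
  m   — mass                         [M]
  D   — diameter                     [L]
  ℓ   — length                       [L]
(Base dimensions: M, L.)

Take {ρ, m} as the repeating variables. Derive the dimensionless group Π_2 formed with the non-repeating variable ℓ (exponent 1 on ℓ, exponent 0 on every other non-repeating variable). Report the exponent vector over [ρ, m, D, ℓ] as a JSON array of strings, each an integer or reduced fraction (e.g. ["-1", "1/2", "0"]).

["1/3", "-1/3", "0", "1"]

Dimensional matrix (M×L by ρ×m×D×ℓ):
  M: [ 1  1  0  0]
  L: [-3  0  1  1]
Echelon form has 2 nonzero rows (pivots: ρ,m)
Pivot set = {ρ,m}, free = {D,ℓ}
RREF:
  r0: [   1    0 -1/3 -1/3]
  r1: [   0    1  1/3  1/3]
Fix exponent of ℓ at 1, D at 0; solve each RREF row for its pivot's exponent:
  r0: exp(ρ) + (-1/3)·1 = 0 ⇒ exp(ρ) = 1/3
  r1: exp(m) + (1/3)·1 = 0 ⇒ exp(m) = -1/3
Π_2 = ρ^(1/3) · m^(-1/3) · ℓ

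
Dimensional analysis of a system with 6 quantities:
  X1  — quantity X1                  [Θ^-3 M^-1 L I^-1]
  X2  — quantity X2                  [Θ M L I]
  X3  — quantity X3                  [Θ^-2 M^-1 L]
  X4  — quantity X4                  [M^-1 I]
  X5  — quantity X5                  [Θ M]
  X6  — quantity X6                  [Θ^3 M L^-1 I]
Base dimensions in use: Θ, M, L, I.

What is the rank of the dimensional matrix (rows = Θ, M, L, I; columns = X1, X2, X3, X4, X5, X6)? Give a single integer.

Write exponents as rows Θ,M,L,I / cols X1,X2,X3,X4,X5,X6:
  Θ: [-3  1 -2  0  1  3]
  M: [-1  1 -1 -1  1  1]
  L: [ 1  1  1  0  0 -1]
  I: [-1  1  0  1  0  1]
RREF → pivots at {X1,X2,X3} ⇒ r = 3

3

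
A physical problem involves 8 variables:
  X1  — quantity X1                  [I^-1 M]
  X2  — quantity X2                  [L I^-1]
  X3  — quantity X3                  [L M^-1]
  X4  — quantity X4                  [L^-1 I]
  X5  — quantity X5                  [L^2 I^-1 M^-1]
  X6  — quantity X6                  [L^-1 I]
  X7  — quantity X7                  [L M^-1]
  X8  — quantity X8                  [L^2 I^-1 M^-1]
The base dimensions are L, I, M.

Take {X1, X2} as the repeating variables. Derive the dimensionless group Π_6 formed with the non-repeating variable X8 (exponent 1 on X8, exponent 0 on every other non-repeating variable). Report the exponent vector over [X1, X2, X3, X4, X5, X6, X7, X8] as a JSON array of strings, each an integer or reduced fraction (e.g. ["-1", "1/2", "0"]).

["1", "-2", "0", "0", "0", "0", "0", "1"]

Dimensional matrix (L×I×M by X1×X2×X3×X4×X5×X6×X7×X8):
  L: [ 0  1  1 -1  2 -1  1  2]
  I: [-1 -1  0  1 -1  1  0 -1]
  M: [ 1  0 -1  0 -1  0 -1 -1]
Echelon form has 2 nonzero rows (pivots: X1,X2)
Pivot set = {X1,X2}, free = {X3,X4,X5,X6,X7,X8}
RREF:
  r0: [   1    0   -1    0   -1    0   -1   -1]
  r1: [   0    1    1   -1    2   -1    1    2]
  r2: [   0    0    0    0    0    0    0    0]
Fix exponent of X8 at 1, X3 at 0, X4 at 0, X5 at 0, X6 at 0, X7 at 0; solve each RREF row for its pivot's exponent:
  r0: exp(X1) + (-1)·1 = 0 ⇒ exp(X1) = 1
  r1: exp(X2) + (2)·1 = 0 ⇒ exp(X2) = -2
Π_6 = X1 · X2^-2 · X8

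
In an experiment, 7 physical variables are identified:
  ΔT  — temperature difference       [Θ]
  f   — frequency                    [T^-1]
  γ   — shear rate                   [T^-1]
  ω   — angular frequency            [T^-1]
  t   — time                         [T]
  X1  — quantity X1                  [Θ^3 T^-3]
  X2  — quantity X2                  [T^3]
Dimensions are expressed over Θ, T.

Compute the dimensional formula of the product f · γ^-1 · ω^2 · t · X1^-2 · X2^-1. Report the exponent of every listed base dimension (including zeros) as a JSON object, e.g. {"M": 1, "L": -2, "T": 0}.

{"Θ": -6, "T": 2}

Dimensional matrix (Θ×T by ΔT×f×γ×ω×t×X1×X2):
  Θ: [ 1  0  0  0  0  3  0]
  T: [ 0 -1 -1 -1  1 -3  3]
  [Θ]: (1)·0+(-1)·0+(2)·0+(1)·0+(-2)·3+(-1)·0 = -6
  [T]: (1)·-1+(-1)·-1+(2)·-1+(1)·1+(-2)·-3+(-1)·3 = 2
⇒ Θ^-6 T^2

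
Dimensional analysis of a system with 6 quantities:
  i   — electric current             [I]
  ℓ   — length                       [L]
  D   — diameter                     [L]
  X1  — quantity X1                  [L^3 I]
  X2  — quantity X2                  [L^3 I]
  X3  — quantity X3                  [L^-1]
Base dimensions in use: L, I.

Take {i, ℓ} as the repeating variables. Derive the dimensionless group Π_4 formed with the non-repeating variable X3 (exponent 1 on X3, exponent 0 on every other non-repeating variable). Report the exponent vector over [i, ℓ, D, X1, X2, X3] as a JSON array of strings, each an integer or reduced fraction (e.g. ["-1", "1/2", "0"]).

Write exponents as rows L,I / cols i,ℓ,D,X1,X2,X3:
  L: [ 0  1  1  3  3 -1]
  I: [ 1  0  0  1  1  0]
Echelon form has 2 nonzero rows (pivots: i,ℓ)
Repeat: i,ℓ; free: D,X1,X2,X3
RREF:
  r0: [   1    0    0    1    1    0]
  r1: [   0    1    1    3    3   -1]
Fix exponent of X3 at 1, D at 0, X1 at 0, X2 at 0; solve each RREF row for its pivot's exponent:
  r0: exp(i) + (0)·1 = 0 ⇒ exp(i) = 0
  r1: exp(ℓ) + (-1)·1 = 0 ⇒ exp(ℓ) = 1
Π_4 = ℓ · X3

["0", "1", "0", "0", "0", "1"]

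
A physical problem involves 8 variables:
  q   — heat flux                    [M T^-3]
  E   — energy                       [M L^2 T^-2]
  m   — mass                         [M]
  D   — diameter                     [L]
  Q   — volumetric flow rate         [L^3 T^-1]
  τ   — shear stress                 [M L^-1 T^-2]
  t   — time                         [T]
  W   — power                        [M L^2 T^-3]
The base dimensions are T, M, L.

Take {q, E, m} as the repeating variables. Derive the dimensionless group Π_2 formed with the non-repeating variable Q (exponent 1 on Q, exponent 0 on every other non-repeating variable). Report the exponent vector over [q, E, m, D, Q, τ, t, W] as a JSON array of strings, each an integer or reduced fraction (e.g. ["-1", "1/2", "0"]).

Exponent matrix [T,M,L] × [q,E,m,D,Q,τ,t,W]:
  T: [-3 -2  0  0 -1 -2  1 -3]
  M: [ 1  1  1  0  0  1  0  1]
  L: [ 0  2  0  1  3 -1  0  2]
Row reduction gives pivot columns q,E,m; rank = 3
Repeat: q,E,m; free: D,Q,τ,t,W
RREF:
  r0: [   1    0    0 -1/3 -2/3    1 -1/3  1/3]
  r1: [   0    1    0  1/2  3/2 -1/2    0    1]
  r2: [   0    0    1 -1/6 -5/6  1/2  1/3 -1/3]
Fix exponent of Q at 1, D at 0, τ at 0, t at 0, W at 0; solve each RREF row for its pivot's exponent:
  r0: exp(q) + (-2/3)·1 = 0 ⇒ exp(q) = 2/3
  r1: exp(E) + (3/2)·1 = 0 ⇒ exp(E) = -3/2
  r2: exp(m) + (-5/6)·1 = 0 ⇒ exp(m) = 5/6
Π_2 = q^(2/3) · E^(-3/2) · m^(5/6) · Q

["2/3", "-3/2", "5/6", "0", "1", "0", "0", "0"]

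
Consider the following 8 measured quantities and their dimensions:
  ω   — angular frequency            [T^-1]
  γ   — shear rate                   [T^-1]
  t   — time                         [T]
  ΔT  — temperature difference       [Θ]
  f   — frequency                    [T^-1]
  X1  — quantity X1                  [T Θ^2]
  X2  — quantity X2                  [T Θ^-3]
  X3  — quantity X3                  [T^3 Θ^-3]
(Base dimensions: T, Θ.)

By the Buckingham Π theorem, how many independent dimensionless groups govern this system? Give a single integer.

Exponent matrix [T,Θ] × [ω,γ,t,ΔT,f,X1,X2,X3]:
  T: [-1 -1  1  0 -1  1  1  3]
  Θ: [ 0  0  0  1  0  2 -3 -3]
Echelon form has 2 nonzero rows (pivots: ω,ΔT)
Π count = n − r = 8 − 2 = 6

6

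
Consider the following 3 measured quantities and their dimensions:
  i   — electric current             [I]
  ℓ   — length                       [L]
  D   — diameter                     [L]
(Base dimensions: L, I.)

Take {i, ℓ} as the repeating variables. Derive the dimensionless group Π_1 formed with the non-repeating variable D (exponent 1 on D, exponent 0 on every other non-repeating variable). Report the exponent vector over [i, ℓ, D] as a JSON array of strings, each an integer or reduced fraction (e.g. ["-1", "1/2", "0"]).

Write exponents as rows L,I / cols i,ℓ,D:
  L: [ 0  1  1]
  I: [ 1  0  0]
Row reduction gives pivot columns i,ℓ; rank = 2
Repeat: i,ℓ; free: D
RREF:
  r0: [   1    0    0]
  r1: [   0    1    1]
Fix exponent of D at 1; solve each RREF row for its pivot's exponent:
  r0: exp(i) + (0)·1 = 0 ⇒ exp(i) = 0
  r1: exp(ℓ) + (1)·1 = 0 ⇒ exp(ℓ) = -1
Π_1 = ℓ^-1 · D

["0", "-1", "1"]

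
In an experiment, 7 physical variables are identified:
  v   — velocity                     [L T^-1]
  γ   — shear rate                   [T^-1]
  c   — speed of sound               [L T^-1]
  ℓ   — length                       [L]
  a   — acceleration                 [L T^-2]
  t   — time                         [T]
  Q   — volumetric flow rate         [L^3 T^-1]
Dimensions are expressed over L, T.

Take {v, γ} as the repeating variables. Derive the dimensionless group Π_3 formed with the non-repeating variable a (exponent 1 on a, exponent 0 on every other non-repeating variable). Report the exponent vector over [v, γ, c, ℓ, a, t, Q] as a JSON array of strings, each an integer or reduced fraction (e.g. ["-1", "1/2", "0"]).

["-1", "-1", "0", "0", "1", "0", "0"]

Dimensional matrix (L×T by v×γ×c×ℓ×a×t×Q):
  L: [ 1  0  1  1  1  0  3]
  T: [-1 -1 -1  0 -2  1 -1]
RREF → pivots at {v,γ} ⇒ r = 2
Repeat: v,γ; free: c,ℓ,a,t,Q
RREF:
  r0: [   1    0    1    1    1    0    3]
  r1: [   0    1    0   -1    1   -1   -2]
Fix exponent of a at 1, c at 0, ℓ at 0, t at 0, Q at 0; solve each RREF row for its pivot's exponent:
  r0: exp(v) + (1)·1 = 0 ⇒ exp(v) = -1
  r1: exp(γ) + (1)·1 = 0 ⇒ exp(γ) = -1
Π_3 = v^-1 · γ^-1 · a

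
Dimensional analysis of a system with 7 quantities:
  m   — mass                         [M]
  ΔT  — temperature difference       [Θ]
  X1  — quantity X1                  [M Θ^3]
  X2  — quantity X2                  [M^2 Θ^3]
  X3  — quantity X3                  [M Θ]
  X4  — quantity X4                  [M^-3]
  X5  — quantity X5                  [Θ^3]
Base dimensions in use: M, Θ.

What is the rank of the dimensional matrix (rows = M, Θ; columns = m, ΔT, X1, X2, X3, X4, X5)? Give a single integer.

Exponent matrix [M,Θ] × [m,ΔT,X1,X2,X3,X4,X5]:
  M: [ 1  0  1  2  1 -3  0]
  Θ: [ 0  1  3  3  1  0  3]
Row reduction gives pivot columns m,ΔT; rank = 2

2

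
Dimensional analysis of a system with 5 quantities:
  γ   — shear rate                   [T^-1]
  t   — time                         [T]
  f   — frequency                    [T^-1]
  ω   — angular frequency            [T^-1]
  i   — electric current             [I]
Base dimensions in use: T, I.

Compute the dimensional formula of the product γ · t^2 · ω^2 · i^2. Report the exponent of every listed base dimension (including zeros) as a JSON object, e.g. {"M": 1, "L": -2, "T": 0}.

{"T": -1, "I": 2}

Exponent matrix [T,I] × [γ,t,f,ω,i]:
  T: [-1  1 -1 -1  0]
  I: [ 0  0  0  0  1]
  [T]: (1)·-1+(2)·1+(2)·-1+(2)·0 = -1
  [I]: (1)·0+(2)·0+(2)·0+(2)·1 = 2
⇒ T^-1 I^2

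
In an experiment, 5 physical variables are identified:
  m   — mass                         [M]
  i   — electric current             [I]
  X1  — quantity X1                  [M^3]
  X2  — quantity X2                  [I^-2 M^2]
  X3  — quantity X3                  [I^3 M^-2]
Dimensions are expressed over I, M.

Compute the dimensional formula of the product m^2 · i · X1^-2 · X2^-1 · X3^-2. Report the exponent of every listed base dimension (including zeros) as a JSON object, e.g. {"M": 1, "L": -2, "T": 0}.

{"I": -3, "M": -2}

Dimensional matrix (I×M by m×i×X1×X2×X3):
  I: [ 0  1  0 -2  3]
  M: [ 1  0  3  2 -2]
  [I]: (2)·0+(1)·1+(-2)·0+(-1)·-2+(-2)·3 = -3
  [M]: (2)·1+(1)·0+(-2)·3+(-1)·2+(-2)·-2 = -2
⇒ I^-3 M^-2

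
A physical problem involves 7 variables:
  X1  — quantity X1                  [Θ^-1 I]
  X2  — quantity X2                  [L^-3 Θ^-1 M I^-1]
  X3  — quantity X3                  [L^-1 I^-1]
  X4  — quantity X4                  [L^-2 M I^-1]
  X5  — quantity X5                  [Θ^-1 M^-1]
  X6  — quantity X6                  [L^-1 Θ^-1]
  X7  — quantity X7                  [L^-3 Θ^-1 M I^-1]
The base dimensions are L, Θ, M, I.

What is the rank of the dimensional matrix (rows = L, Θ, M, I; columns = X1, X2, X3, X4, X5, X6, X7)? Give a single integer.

Write exponents as rows L,Θ,M,I / cols X1,X2,X3,X4,X5,X6,X7:
  L: [ 0 -3 -1 -2  0 -1 -3]
  Θ: [-1 -1  0  0 -1 -1 -1]
  M: [ 0  1  0  1 -1  0  1]
  I: [ 1 -1 -1 -1  0  0 -1]
Row reduction gives pivot columns X1,X2,X3; rank = 3

3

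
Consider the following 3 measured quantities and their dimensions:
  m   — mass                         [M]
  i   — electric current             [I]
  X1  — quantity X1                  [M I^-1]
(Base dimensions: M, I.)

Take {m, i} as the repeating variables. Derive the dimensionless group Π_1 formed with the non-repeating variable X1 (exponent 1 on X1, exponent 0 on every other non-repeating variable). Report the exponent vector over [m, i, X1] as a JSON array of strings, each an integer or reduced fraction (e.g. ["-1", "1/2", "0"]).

["-1", "1", "1"]

Write exponents as rows M,I / cols m,i,X1:
  M: [ 1  0  1]
  I: [ 0  1 -1]
RREF → pivots at {m,i} ⇒ r = 2
Repeat: m,i; free: X1
RREF:
  r0: [   1    0    1]
  r1: [   0    1   -1]
Fix exponent of X1 at 1; solve each RREF row for its pivot's exponent:
  r0: exp(m) + (1)·1 = 0 ⇒ exp(m) = -1
  r1: exp(i) + (-1)·1 = 0 ⇒ exp(i) = 1
Π_1 = m^-1 · i · X1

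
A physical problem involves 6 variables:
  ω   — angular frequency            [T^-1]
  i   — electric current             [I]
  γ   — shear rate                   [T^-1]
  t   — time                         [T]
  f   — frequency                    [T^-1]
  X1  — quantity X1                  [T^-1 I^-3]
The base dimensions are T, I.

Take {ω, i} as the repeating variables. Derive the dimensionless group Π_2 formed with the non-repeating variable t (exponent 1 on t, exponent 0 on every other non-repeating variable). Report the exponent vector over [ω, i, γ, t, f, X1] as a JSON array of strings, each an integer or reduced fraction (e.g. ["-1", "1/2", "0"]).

Dimensional matrix (T×I by ω×i×γ×t×f×X1):
  T: [-1  0 -1  1 -1 -1]
  I: [ 0  1  0  0  0 -3]
RREF → pivots at {ω,i} ⇒ r = 2
Pivot set = {ω,i}, free = {γ,t,f,X1}
RREF:
  r0: [   1    0    1   -1    1    1]
  r1: [   0    1    0    0    0   -3]
Fix exponent of t at 1, γ at 0, f at 0, X1 at 0; solve each RREF row for its pivot's exponent:
  r0: exp(ω) + (-1)·1 = 0 ⇒ exp(ω) = 1
  r1: exp(i) + (0)·1 = 0 ⇒ exp(i) = 0
Π_2 = ω · t

["1", "0", "0", "1", "0", "0"]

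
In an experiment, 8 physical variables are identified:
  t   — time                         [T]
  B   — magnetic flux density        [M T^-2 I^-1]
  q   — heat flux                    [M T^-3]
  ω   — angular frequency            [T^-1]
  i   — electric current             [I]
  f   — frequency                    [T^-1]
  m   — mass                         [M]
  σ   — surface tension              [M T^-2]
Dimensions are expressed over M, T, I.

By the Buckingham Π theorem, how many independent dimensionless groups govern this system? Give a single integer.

Exponent matrix [M,T,I] × [t,B,q,ω,i,f,m,σ]:
  M: [ 0  1  1  0  0  0  1  1]
  T: [ 1 -2 -3 -1  0 -1  0 -2]
  I: [ 0 -1  0  0  1  0  0  0]
RREF → pivots at {t,B,q} ⇒ r = 3
8 vars − rank 3 = 5 Π groups

5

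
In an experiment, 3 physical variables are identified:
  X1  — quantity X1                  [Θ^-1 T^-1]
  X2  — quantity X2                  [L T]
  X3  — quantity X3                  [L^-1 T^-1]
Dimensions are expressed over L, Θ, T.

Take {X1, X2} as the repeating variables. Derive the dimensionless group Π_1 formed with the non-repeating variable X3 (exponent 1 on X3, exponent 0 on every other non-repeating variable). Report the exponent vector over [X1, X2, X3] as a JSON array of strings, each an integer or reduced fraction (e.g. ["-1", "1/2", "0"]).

["0", "1", "1"]

Dimensional matrix (L×Θ×T by X1×X2×X3):
  L: [ 0  1 -1]
  Θ: [-1  0  0]
  T: [-1  1 -1]
Echelon form has 2 nonzero rows (pivots: X1,X2)
Repeat: X1,X2; free: X3
RREF:
  r0: [   1    0    0]
  r1: [   0    1   -1]
  r2: [   0    0    0]
Fix exponent of X3 at 1; solve each RREF row for its pivot's exponent:
  r0: exp(X1) + (0)·1 = 0 ⇒ exp(X1) = 0
  r1: exp(X2) + (-1)·1 = 0 ⇒ exp(X2) = 1
Π_1 = X2 · X3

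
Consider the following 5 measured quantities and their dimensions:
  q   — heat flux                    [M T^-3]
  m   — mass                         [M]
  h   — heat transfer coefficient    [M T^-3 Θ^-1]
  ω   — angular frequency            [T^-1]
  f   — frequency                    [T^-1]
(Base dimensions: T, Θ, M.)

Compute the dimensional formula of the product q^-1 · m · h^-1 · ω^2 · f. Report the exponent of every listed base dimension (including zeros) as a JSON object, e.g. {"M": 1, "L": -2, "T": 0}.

Exponent matrix [T,Θ,M] × [q,m,h,ω,f]:
  T: [-3  0 -3 -1 -1]
  Θ: [ 0  0 -1  0  0]
  M: [ 1  1  1  0  0]
  [T]: (-1)·-3+(1)·0+(-1)·-3+(2)·-1+(1)·-1 = 3
  [Θ]: (-1)·0+(1)·0+(-1)·-1+(2)·0+(1)·0 = 1
  [M]: (-1)·1+(1)·1+(-1)·1+(2)·0+(1)·0 = -1
⇒ T^3 Θ M^-1

{"T": 3, "Θ": 1, "M": -1}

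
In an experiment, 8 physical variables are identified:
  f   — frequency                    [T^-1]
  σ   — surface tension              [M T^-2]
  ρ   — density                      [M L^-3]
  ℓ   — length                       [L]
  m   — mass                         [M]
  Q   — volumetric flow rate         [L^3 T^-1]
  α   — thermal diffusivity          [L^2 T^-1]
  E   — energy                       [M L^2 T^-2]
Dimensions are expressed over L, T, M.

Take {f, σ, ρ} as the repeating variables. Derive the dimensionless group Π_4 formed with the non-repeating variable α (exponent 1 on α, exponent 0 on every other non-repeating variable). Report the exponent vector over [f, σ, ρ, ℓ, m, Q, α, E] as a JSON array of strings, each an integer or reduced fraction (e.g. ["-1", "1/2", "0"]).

["1/3", "-2/3", "2/3", "0", "0", "0", "1", "0"]

Exponent matrix [L,T,M] × [f,σ,ρ,ℓ,m,Q,α,E]:
  L: [ 0  0 -3  1  0  3  2  2]
  T: [-1 -2  0  0  0 -1 -1 -2]
  M: [ 0  1  1  0  1  0  0  1]
Echelon form has 3 nonzero rows (pivots: f,σ,ρ)
Repeat: f,σ,ρ; free: ℓ,m,Q,α,E
RREF:
  r0: [   1    0    0 -2/3   -2   -1 -1/3 -4/3]
  r1: [   0    1    0  1/3    1    1  2/3  5/3]
  r2: [   0    0    1 -1/3    0   -1 -2/3 -2/3]
Fix exponent of α at 1, ℓ at 0, m at 0, Q at 0, E at 0; solve each RREF row for its pivot's exponent:
  r0: exp(f) + (-1/3)·1 = 0 ⇒ exp(f) = 1/3
  r1: exp(σ) + (2/3)·1 = 0 ⇒ exp(σ) = -2/3
  r2: exp(ρ) + (-2/3)·1 = 0 ⇒ exp(ρ) = 2/3
Π_4 = f^(1/3) · σ^(-2/3) · ρ^(2/3) · α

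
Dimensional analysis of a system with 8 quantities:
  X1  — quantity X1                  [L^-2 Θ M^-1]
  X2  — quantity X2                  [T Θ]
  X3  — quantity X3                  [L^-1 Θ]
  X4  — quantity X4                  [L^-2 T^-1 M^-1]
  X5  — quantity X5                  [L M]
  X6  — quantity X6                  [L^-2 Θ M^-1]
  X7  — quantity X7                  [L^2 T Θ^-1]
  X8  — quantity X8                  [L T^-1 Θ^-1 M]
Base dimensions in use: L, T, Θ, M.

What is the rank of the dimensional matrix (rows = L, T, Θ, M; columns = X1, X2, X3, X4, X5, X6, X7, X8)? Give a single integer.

Write exponents as rows L,T,Θ,M / cols X1,X2,X3,X4,X5,X6,X7,X8:
  L: [-2  0 -1 -2  1 -2  2  1]
  T: [ 0  1  0 -1  0  0  1 -1]
  Θ: [ 1  1  1  0  0  1 -1 -1]
  M: [-1  0  0 -1  1 -1  0  1]
Row reduction gives pivot columns X1,X2,X3; rank = 3

3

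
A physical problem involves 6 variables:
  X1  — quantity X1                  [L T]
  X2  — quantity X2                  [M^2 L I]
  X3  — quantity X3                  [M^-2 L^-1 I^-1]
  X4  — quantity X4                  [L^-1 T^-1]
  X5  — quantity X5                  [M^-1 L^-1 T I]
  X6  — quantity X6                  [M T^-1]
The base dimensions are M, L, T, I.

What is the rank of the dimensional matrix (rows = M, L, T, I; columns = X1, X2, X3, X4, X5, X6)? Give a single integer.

Dimensional matrix (M×L×T×I by X1×X2×X3×X4×X5×X6):
  M: [ 0  2 -2  0 -1  1]
  L: [ 1  1 -1 -1 -1  0]
  T: [ 1  0  0 -1  1 -1]
  I: [ 0  1 -1  0  1  0]
Row reduction gives pivot columns X1,X2,X5; rank = 3

3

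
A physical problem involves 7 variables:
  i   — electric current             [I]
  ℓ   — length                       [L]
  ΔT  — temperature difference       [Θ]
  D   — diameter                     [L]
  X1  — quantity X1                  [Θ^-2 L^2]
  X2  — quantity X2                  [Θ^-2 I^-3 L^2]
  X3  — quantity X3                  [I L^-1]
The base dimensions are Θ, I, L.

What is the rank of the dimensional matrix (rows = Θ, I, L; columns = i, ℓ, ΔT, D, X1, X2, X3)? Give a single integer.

Dimensional matrix (Θ×I×L by i×ℓ×ΔT×D×X1×X2×X3):
  Θ: [ 0  0  1  0 -2 -2  0]
  I: [ 1  0  0  0  0 -3  1]
  L: [ 0  1  0  1  2  2 -1]
Echelon form has 3 nonzero rows (pivots: i,ℓ,ΔT)

3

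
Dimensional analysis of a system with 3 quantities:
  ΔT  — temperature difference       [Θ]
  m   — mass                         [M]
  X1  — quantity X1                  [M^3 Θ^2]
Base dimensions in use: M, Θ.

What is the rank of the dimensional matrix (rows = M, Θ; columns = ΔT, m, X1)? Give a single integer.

Dimensional matrix (M×Θ by ΔT×m×X1):
  M: [ 0  1  3]
  Θ: [ 1  0  2]
Row reduction gives pivot columns ΔT,m; rank = 2

2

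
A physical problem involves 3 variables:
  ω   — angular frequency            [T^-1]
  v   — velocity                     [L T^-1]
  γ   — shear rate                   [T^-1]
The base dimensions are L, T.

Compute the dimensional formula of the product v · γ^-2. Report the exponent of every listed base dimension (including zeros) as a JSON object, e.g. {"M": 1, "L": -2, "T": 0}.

Dimensional matrix (L×T by ω×v×γ):
  L: [ 0  1  0]
  T: [-1 -1 -1]
  [L]: (1)·1+(-2)·0 = 1
  [T]: (1)·-1+(-2)·-1 = 1
⇒ L T

{"L": 1, "T": 1}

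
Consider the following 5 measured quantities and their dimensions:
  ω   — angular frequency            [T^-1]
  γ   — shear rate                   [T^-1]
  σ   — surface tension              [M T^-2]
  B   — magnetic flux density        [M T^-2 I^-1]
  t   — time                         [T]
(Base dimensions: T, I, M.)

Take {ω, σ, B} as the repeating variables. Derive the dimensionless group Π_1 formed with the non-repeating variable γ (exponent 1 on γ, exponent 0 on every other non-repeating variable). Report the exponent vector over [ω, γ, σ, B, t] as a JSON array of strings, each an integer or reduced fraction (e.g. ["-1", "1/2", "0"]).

["-1", "1", "0", "0", "0"]

Dimensional matrix (T×I×M by ω×γ×σ×B×t):
  T: [-1 -1 -2 -2  1]
  I: [ 0  0  0 -1  0]
  M: [ 0  0  1  1  0]
RREF → pivots at {ω,σ,B} ⇒ r = 3
Pivot set = {ω,σ,B}, free = {γ,t}
RREF:
  r0: [   1    1    0    0   -1]
  r1: [   0    0    1    0    0]
  r2: [   0    0    0    1    0]
Fix exponent of γ at 1, t at 0; solve each RREF row for its pivot's exponent:
  r0: exp(ω) + (1)·1 = 0 ⇒ exp(ω) = -1
  r1: exp(σ) + (0)·1 = 0 ⇒ exp(σ) = 0
  r2: exp(B) + (0)·1 = 0 ⇒ exp(B) = 0
Π_1 = ω^-1 · γ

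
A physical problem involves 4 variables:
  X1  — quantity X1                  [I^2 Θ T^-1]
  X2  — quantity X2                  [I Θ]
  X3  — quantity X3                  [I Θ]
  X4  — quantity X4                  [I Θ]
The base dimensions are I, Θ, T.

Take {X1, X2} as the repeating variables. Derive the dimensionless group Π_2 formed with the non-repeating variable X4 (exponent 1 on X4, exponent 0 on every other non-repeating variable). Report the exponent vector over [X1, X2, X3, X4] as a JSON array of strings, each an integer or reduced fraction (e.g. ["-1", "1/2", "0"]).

Dimensional matrix (I×Θ×T by X1×X2×X3×X4):
  I: [ 2  1  1  1]
  Θ: [ 1  1  1  1]
  T: [-1  0  0  0]
RREF → pivots at {X1,X2} ⇒ r = 2
Pivot set = {X1,X2}, free = {X3,X4}
RREF:
  r0: [   1    0    0    0]
  r1: [   0    1    1    1]
  r2: [   0    0    0    0]
Fix exponent of X4 at 1, X3 at 0; solve each RREF row for its pivot's exponent:
  r0: exp(X1) + (0)·1 = 0 ⇒ exp(X1) = 0
  r1: exp(X2) + (1)·1 = 0 ⇒ exp(X2) = -1
Π_2 = X2^-1 · X4

["0", "-1", "0", "1"]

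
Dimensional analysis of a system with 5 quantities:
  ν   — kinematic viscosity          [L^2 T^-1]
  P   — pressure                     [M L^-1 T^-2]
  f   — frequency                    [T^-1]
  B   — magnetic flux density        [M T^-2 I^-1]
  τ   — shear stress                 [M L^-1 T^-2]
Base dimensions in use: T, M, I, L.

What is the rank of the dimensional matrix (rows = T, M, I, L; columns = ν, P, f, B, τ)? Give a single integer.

Dimensional matrix (T×M×I×L by ν×P×f×B×τ):
  T: [-1 -2 -1 -2 -2]
  M: [ 0  1  0  1  1]
  I: [ 0  0  0 -1  0]
  L: [ 2 -1  0  0 -1]
RREF → pivots at {ν,P,f,B} ⇒ r = 4

4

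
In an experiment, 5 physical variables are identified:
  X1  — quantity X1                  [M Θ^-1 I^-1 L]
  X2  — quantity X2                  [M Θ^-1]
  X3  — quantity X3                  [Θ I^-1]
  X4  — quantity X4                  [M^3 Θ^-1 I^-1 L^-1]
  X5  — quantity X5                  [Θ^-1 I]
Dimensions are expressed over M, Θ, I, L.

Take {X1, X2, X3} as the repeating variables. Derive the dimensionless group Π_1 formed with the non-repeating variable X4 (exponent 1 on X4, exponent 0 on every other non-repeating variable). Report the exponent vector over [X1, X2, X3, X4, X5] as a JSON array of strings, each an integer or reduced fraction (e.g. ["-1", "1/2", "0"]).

Dimensional matrix (M×Θ×I×L by X1×X2×X3×X4×X5):
  M: [ 1  1  0  3  0]
  Θ: [-1 -1  1 -1 -1]
  I: [-1  0 -1 -1  1]
  L: [ 1  0  0 -1  0]
RREF → pivots at {X1,X2,X3} ⇒ r = 3
Repeat: X1,X2,X3; free: X4,X5
RREF:
  r0: [   1    0    0   -1    0]
  r1: [   0    1    0    4    0]
  r2: [   0    0    1    2   -1]
  r3: [   0    0    0    0    0]
Fix exponent of X4 at 1, X5 at 0; solve each RREF row for its pivot's exponent:
  r0: exp(X1) + (-1)·1 = 0 ⇒ exp(X1) = 1
  r1: exp(X2) + (4)·1 = 0 ⇒ exp(X2) = -4
  r2: exp(X3) + (2)·1 = 0 ⇒ exp(X3) = -2
Π_1 = X1 · X2^-4 · X3^-2 · X4

["1", "-4", "-2", "1", "0"]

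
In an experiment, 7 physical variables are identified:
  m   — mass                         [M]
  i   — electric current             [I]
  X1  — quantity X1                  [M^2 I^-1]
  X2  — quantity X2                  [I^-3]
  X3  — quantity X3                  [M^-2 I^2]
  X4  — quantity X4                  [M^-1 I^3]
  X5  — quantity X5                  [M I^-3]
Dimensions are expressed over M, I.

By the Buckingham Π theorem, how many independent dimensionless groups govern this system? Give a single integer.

5

Dimensional matrix (M×I by m×i×X1×X2×X3×X4×X5):
  M: [ 1  0  2  0 -2 -1  1]
  I: [ 0  1 -1 -3  2  3 -3]
Echelon form has 2 nonzero rows (pivots: m,i)
n=7, r=2 ⇒ 5 dimensionless groups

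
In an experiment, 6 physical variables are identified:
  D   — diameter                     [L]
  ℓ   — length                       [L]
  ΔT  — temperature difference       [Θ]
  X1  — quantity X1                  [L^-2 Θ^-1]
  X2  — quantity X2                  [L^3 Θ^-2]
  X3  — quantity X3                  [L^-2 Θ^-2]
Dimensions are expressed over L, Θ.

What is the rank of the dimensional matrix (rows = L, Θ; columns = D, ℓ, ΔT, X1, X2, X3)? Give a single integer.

Write exponents as rows L,Θ / cols D,ℓ,ΔT,X1,X2,X3:
  L: [ 1  1  0 -2  3 -2]
  Θ: [ 0  0  1 -1 -2 -2]
Row reduction gives pivot columns D,ΔT; rank = 2

2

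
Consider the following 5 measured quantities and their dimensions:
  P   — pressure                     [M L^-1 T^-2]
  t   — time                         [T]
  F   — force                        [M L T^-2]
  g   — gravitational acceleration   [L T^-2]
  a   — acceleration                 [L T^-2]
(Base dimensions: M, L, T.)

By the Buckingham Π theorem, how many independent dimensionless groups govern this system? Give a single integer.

Exponent matrix [M,L,T] × [P,t,F,g,a]:
  M: [ 1  0  1  0  0]
  L: [-1  0  1  1  1]
  T: [-2  1 -2 -2 -2]
Echelon form has 3 nonzero rows (pivots: P,t,F)
5 vars − rank 3 = 2 Π groups

2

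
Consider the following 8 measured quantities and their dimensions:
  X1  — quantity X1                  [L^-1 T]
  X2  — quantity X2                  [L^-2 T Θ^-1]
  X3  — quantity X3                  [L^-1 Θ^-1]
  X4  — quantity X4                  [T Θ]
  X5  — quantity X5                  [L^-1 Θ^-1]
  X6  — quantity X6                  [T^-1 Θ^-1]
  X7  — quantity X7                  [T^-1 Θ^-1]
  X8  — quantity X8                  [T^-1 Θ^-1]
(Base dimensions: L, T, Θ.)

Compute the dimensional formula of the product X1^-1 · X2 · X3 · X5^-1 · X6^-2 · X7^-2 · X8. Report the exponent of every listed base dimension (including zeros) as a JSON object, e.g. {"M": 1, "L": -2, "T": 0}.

Dimensional matrix (L×T×Θ by X1×X2×X3×X4×X5×X6×X7×X8):
  L: [-1 -2 -1  0 -1  0  0  0]
  T: [ 1  1  0  1  0 -1 -1 -1]
  Θ: [ 0 -1 -1  1 -1 -1 -1 -1]
  [L]: (-1)·-1+(1)·-2+(1)·-1+(-1)·-1+(-2)·0+(-2)·0+(1)·0 = -1
  [T]: (-1)·1+(1)·1+(1)·0+(-1)·0+(-2)·-1+(-2)·-1+(1)·-1 = 3
  [Θ]: (-1)·0+(1)·-1+(1)·-1+(-1)·-1+(-2)·-1+(-2)·-1+(1)·-1 = 2
⇒ L^-1 T^3 Θ^2

{"L": -1, "T": 3, "Θ": 2}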